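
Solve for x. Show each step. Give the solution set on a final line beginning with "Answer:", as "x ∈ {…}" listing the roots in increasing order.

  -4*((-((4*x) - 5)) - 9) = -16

Step 1. [-4*((-((4*x) - 5)) - 9) = -16] leading coefficient -4: divide by -4 ⇒ div: (-((4*x) - 5)) - 9 = 4.
Step 2. [(-((4*x) - 5)) - 9 = 4] -9 is outermost — add 9 both sides. So sub: -((4*x) - 5) = 13.
Step 3. [-((4*x) - 5) = 13] flip signs both sides, so neg: (4*x) - 5 = -13.
Step 4. [(4*x) - 5 = -13] 5 comes off first (add 5), so sub: 4*x = -8.
Step 5. [4*x = -8] 4 out front; divide by 4, so div: x = -2.

Answer: x ∈ {-2}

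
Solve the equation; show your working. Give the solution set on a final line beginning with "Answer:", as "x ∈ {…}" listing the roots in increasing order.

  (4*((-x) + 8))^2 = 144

Step 1. [(4*((-x) + 8))^2 = 144] LHS squared, RHS 144 ≥ 0: apply √ (±) ⇒ sqrt: 4*((-x) + 8) = 12 or -12.
Step 2. [4*((-x) + 8) = 12 or -12] divide by the outer 4, so div: (-x) + 8 = 3 or -3.
Step 3. [(-x) + 8 = 3 or -3] +8 is outermost — subtract 8 both sides. So sub: -x = -5 or -11.
Step 4. [-x = -5 or -11] leading − — multiply by −1. So neg: x = 5 or 11.

Answer: x ∈ {5, 11}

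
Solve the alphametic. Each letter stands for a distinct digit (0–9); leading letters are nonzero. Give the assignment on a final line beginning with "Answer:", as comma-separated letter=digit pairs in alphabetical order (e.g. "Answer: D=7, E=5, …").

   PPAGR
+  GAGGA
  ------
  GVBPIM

Step 1. [col 1: R + A ≡ M (mod 10)] no forcing yet in column 1 (carry-in 0); R=9 is free and consistent — try it. So R=9.
Step 2. [G] the sum has 6 digits but both addends have 5; that extra leading digit G is the final carry, namely 1. So G=1.
Step 3. [col 1: R + A ≡ M (mod 10)] column 1 (R + A ≡ M (mod 10), carry-in 0) doesn't pin M yet; pick M=6 and continue ⇒ M=6.
Step 4. [col 1: R + A ≡ M (mod 10)] from column 1 (R=9, M=6, carry-in 0, digits 1,6,9 already taken and all letters distinct): A must equal 7. So A=7.
Step 5. [col 2: G + G ≡ I (mod 10)] from column 2 (G=1, carry-in 1, digits 1,6,7,9 already taken and all letters distinct): I must equal 3, so I=3.
Step 6. [col 3: A + G ≡ P (mod 10)] column 3: given A=7, G=1, carry-in 0, and digits 1,3,6,7,9 already taken and all letters distinct, A+G≡P (mod 10) forces P=8, so P=8.
Step 7. [col 4: P + A ≡ B (mod 10)] column 4: given P=8, A=7, carry-in 0, and digits 1,3,6,7,8,9 already taken and all letters distinct, P+A≡B (mod 10) forces B=5, so B=5.
Step 8. [col 5: P + G ≡ V (mod 10)] in column 5 we have P+G≡V with carry-in 1; given P=8, G=1 and digits 1,3,5,6,7,8,9 already taken and all letters distinct, that pins V to 0 ⇒ V=0.

Answer: A=7, B=5, G=1, I=3, M=6, P=8, R=9, V=0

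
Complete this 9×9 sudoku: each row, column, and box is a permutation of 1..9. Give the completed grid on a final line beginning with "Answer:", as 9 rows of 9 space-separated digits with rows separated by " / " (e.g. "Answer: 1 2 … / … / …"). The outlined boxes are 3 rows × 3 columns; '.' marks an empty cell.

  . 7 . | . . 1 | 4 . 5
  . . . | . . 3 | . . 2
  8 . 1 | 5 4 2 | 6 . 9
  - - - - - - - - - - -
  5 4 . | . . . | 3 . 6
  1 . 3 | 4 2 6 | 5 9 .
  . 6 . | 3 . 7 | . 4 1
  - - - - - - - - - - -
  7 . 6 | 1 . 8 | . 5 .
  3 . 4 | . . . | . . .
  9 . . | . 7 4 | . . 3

Step 1. [r4c6∈{9}] r4c6 is down to just 9, so r4c6=9.
Step 2. [r4c4∈{8}] only 8 remains possible at r4c4, so r4c4=8.
Step 3. [r2c2∈{5,9}] r2c2 is the only open cell in col 2 admitting 9 ⇒ r2c2=9.
Step 4. [r3c8∈{3,7}] r3c8 is the only open cell in row 3 admitting 7 ⇒ r3c8=7.
Step 5. [r8c7∈{1,2,7,8,9}] col 7 places 7 nowhere but r8c7, so r8c7=7.
Step 6. [r8c9∈{8}] only 8 remains possible at r8c9 ⇒ r8c9=8.
Step 7. [r7c2∈{2}] r7c2 has the single candidate 2, so r7c2=2.
Step 8. [r6c1∈{2}] r6c1's peers cover all but 2. So r6c1=2.
Step 9. [r9c7∈{1,2}] across col 7, 2 lands solely at r9c7. So r9c7=2.
Step 10. [r9c4∈{6}] only 6 remains possible at r9c4 ⇒ r9c4=6.
Step 11. [r9c8∈{1}] r9c8's peers cover all but 1, so r9c8=1.
Step 12. [r2c8∈{8}] r2c8 has the single candidate 8 ⇒ r2c8=8.
Step 13. [r5c2∈{8}] r5c2 has the single candidate 8, so r5c2=8.
Step 14. [r8c6∈{5}] nothing but 5 survives at r8c6. So r8c6=5.
Step 15. [r8c5∈{9}] r8c5 is down to just 9, so r8c5=9.
Step 16. [r2c5∈{6}] only 6 remains possible at r2c5 ⇒ r2c5=6.
Step 17. [r2c3∈{5}] r2c3 is down to just 5. So r2c3=5.
Step 18. [r8c4∈{2}] r8c4 is down to just 2, so r8c4=2.
Step 19. [r1c3∈{2}] r1c3's peers cover all but 2 ⇒ r1c3=2.
Step 20. [r4c8∈{2}] nothing but 2 survives at r4c8 ⇒ r4c8=2.
Step 21. [r8c2∈{1}] r8c2's peers cover all but 1. So r8c2=1.
Step 22. [r4c5∈{1}] r4c5 has the single candidate 1, so r4c5=1.
Step 23. [r3c2∈{3}] r3c2 has the single candidate 3 ⇒ r3c2=3.
Step 24. [r6c5∈{5}] only 5 remains possible at r6c5, so r6c5=5.
Step 25. [r1c4∈{9}] r1c4 is down to just 9. So r1c4=9.
Step 26. [r6c3∈{9}] only 9 remains possible at r6c3 ⇒ r6c3=9.
Step 27. [r9c3∈{8}] only 8 remains possible at r9c3. So r9c3=8.
Step 28. [r1c5∈{8}] only 8 remains possible at r1c5 ⇒ r1c5=8.
Step 29. [r1c1∈{6}] r1c1 has the single candidate 6 ⇒ r1c1=6.
Step 30. [r7c7∈{9}] r7c7's peers cover all but 9. So r7c7=9.
Step 31. [r4c3∈{7}] only 7 remains possible at r4c3, so r4c3=7.
Step 32. [r2c1∈{4}] nothing but 4 survives at r2c1. So r2c1=4.
Step 33. [r1c8∈{3}] nothing but 3 survives at r1c8 ⇒ r1c8=3.
Step 34. [r7c9∈{4}] r7c9 is down to just 4, so r7c9=4.
Step 35. [r6c7∈{8}] nothing but 8 survives at r6c7, so r6c7=8.
Step 36. [r2c4∈{7}] r2c4 is down to just 7. So r2c4=7.
Step 37. [r9c2∈{5}] r9c2 has the single candidate 5. So r9c2=5.
Step 38. [r7c5∈{3}] r7c5 has the single candidate 3, so r7c5=3.
Step 39. [r2c7∈{1}] r2c7 has the single candidate 1, so r2c7=1.
Step 40. [r5c9∈{7}] nothing but 7 survives at r5c9, so r5c9=7.
Step 41. [r8c8∈{6}] r8c8's peers cover all but 6 ⇒ r8c8=6.

Answer: 6 7 2 9 8 1 4 3 5 / 4 9 5 7 6 3 1 8 2 / 8 3 1 5 4 2 6 7 9 / 5 4 7 8 1 9 3 2 6 / 1 8 3 4 2 6 5 9 7 / 2 6 9 3 5 7 8 4 1 / 7 2 6 1 3 8 9 5 4 / 3 1 4 2 9 5 7 6 8 / 9 5 8 6 7 4 2 1 3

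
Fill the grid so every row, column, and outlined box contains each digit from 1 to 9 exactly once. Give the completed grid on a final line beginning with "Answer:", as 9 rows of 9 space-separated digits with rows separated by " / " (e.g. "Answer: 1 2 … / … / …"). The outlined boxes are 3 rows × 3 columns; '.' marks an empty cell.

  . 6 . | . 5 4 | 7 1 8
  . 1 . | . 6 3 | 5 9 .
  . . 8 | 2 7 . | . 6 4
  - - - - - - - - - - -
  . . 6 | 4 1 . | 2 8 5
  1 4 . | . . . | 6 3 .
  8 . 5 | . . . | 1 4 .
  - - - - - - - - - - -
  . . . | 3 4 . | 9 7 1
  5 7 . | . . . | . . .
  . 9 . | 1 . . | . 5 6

Step 1. [r7c3∈{2}] r7c3's peers cover all but 2 ⇒ r7c3=2.
Step 2. [r1c4∈{9}] nothing but 9 survives at r1c4 ⇒ r1c4=9.
Step 3. [r1c3∈{3}] only 3 remains possible at r1c3 ⇒ r1c3=3.
Step 4. [r9c6∈{2,7,8}] in row 9, 7 fits only at r9c6, so r9c6=7.
Step 5. [r4c6∈{9}] r4c6 is down to just 9, so r4c6=9.
Step 6. [r9c5∈{2,8}] row 9 places 2 nowhere but r9c5, so r9c5=2.
Step 7. [r9c3∈{4}] r9c3's peers cover all but 4 ⇒ r9c3=4.
Step 8. [r8c9∈{2,3}] r8c9 is the only open cell in col 9 admitting 3 ⇒ r8c9=3.
Step 9. [r7c6∈{5,6,8}] 5 has one home in row 7: r7c6, so r7c6=5.
Step 10. [r5c5∈{8}] r5c5 is down to just 8. So r5c5=8.
Step 11. [r8c6∈{6,8}] col 6 places 8 nowhere but r8c6, so r8c6=8.
Step 12. [r4c1∈{3,7}] row 4 places 7 nowhere but r4c1 ⇒ r4c1=7.
Step 13. [r6c9∈{7,9}] 9 has one home in row 6: r6c9, so r6c9=9.
Step 14. [r6c6∈{2,6}] across col 6, 6 lands solely at r6c6 ⇒ r6c6=6.
Step 15. [r1c1∈{2}] r1c1's peers cover all but 2. So r1c1=2.
Step 16. [r6c2∈{2,3}] 2 has one home in row 6: r6c2, so r6c2=2.
Step 17. [r5c9∈{7}] only 7 remains possible at r5c9. So r5c9=7.
Step 18. [r7c1∈{6}] r7c1's peers cover all but 6. So r7c1=6.
Step 19. [r5c6∈{2}] r5c6's peers cover all but 2. So r5c6=2.
Step 20. [r7c2∈{8}] r7c2's peers cover all but 8, so r7c2=8.
Step 21. [r9c7∈{8}] r9c7's peers cover all but 8 ⇒ r9c7=8.
Step 22. [r2c4∈{8}] r2c4 has the single candidate 8, so r2c4=8.
Step 23. [r8c3∈{1}] r8c3 is down to just 1 ⇒ r8c3=1.
Step 24. [r6c5∈{3}] nothing but 3 survives at r6c5. So r6c5=3.
Step 25. [r3c1∈{9}] nothing but 9 survives at r3c1. So r3c1=9.
Step 26. [r9c1∈{3}] nothing but 3 survives at r9c1 ⇒ r9c1=3.
Step 27. [r5c4∈{5}] r5c4 is down to just 5. So r5c4=5.
Step 28. [r6c4∈{7}] r6c4 has the single candidate 7, so r6c4=7.
Step 29. [r2c1∈{4}] nothing but 4 survives at r2c1, so r2c1=4.
Step 30. [r8c4∈{6}] r8c4 has the single candidate 6, so r8c4=6.
Step 31. [r2c3∈{7}] nothing but 7 survives at r2c3. So r2c3=7.
Step 32. [r4c2∈{3}] nothing but 3 survives at r4c2, so r4c2=3.
Step 33. [r5c3∈{9}] nothing but 9 survives at r5c3, so r5c3=9.
Step 34. [r3c2∈{5}] only 5 remains possible at r3c2. So r3c2=5.
Step 35. [r3c7∈{3}] r3c7 has the single candidate 3 ⇒ r3c7=3.
Step 36. [r8c5∈{9}] only 9 remains possible at r8c5. So r8c5=9.
Step 37. [r8c8∈{2}] nothing but 2 survives at r8c8, so r8c8=2.
Step 38. [r2c9∈{2}] r2c9 is down to just 2. So r2c9=2.
Step 39. [r8c7∈{4}] only 4 remains possible at r8c7. So r8c7=4.
Step 40. [r3c6∈{1}] r3c6 has the single candidate 1, so r3c6=1.

Answer: 2 6 3 9 5 4 7 1 8 / 4 1 7 8 6 3 5 9 2 / 9 5 8 2 7 1 3 6 4 / 7 3 6 4 1 9 2 8 5 / 1 4 9 5 8 2 6 3 7 / 8 2 5 7 3 6 1 4 9 / 6 8 2 3 4 5 9 7 1 / 5 7 1 6 9 8 4 2 3 / 3 9 4 1 2 7 8 5 6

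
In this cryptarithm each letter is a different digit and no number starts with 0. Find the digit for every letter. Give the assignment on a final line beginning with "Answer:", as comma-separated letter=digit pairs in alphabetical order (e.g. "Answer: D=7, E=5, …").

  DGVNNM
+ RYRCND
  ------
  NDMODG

Step 1. [col 1: M + D ≡ G (mod 10)] D=7 is one option consistent with column 1 (M + D ≡ G (mod 10), carry-in 0) — take it. So D=7.
Step 2. [col 1: M + D ≡ G (mod 10)] column 1 (M + D ≡ G (mod 10), carry-in 0) doesn't pin M yet; pick M=6 and continue ⇒ M=6.
Step 3. [col 1: M + D ≡ G (mod 10)] column 1: given M=6, D=7, carry-in 0, and digits 6,7 already taken and all letters distinct, M+D≡G (mod 10) forces G=3. So G=3.
Step 4. [col 2: N + N ≡ D (mod 10)] column 2 reads N+N+carry(1)=D with D=7; with digits 3,6,7 already taken and all letters distinct, the only value for N is 8 ⇒ N=8.
Step 5. [col 3: N + C ≡ O (mod 10)] no forcing yet in column 3 (carry-in 1); O=9 is free and consistent — try it ⇒ O=9.
Step 6. [col 3: N + C ≡ O (mod 10)] column 3 reads N+C+carry(1)=O with N=8, O=9; with digits 3,6,7,8,9 already taken and all letters distinct, the only value for C is 0 ⇒ C=0.
Step 7. [col 4: V + R ≡ M (mod 10)] no forcing yet in column 4 (carry-in 0); V=5 is free and consistent — try it ⇒ V=5.
Step 8. [col 4: V + R ≡ M (mod 10)] in column 4 we have V+R≡M with carry-in 0; given V=5, M=6 and digits 0,3,5,6,7,8,9 already taken and all letters distinct, that pins R to 1 ⇒ R=1.
Step 9. [col 5: G + Y ≡ D (mod 10)] column 5 reads G+Y+carry(0)=D with G=3, D=7; with digits 0,1,3,5,6,7,8,9 already taken and all letters distinct, the only value for Y is 4. So Y=4.

Answer: C=0, D=7, G=3, M=6, N=8, O=9, R=1, V=5, Y=4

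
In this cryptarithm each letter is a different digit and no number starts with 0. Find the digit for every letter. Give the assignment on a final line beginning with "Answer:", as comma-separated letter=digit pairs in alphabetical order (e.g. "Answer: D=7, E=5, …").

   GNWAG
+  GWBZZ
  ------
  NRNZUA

Step 1. [col 1: G + Z ≡ A (mod 10)] no forcing yet in column 1 (carry-in 0); Z=8 is free and consistent — try it ⇒ Z=8.
Step 2. [N] adding two 5-digit numbers gives at most 5+1 digits, and here it does — N is that final carry and must be 1 ⇒ N=1.
Step 3. [col 1: G + Z ≡ A (mod 10)] no forcing yet in column 1 (carry-in 0); A=4 is free and consistent — try it, so A=4.
Step 4. [col 1: G + Z ≡ A (mod 10)] column 1 reads G+Z+carry(0)=A with Z=8, A=4; with digits 1,4,8 already taken and all letters distinct, the only value for G is 6, so G=6.
Step 5. [col 2: A + Z ≡ U (mod 10)] from column 2 (A=4, Z=8, carry-in 1, digits 1,4,6,8 already taken and all letters distinct): U must equal 3 ⇒ U=3.
Step 6. [col 3: W + B ≡ Z (mod 10)] column 3 (W + B ≡ Z (mod 10), carry-in 1) doesn't pin B yet; pick B=7 and continue, so B=7.
Step 7. [col 3: W + B ≡ Z (mod 10)] from column 3 (B=7, Z=8, carry-in 1, digits 1,3,4,6,7,8 already taken and all letters distinct): W must equal 0, so W=0.
Step 8. [col 5: G + G ≡ R (mod 10)] from column 5 (G=6, carry-in 0, digits 0,1,3,4,6,7,8 already taken and all letters distinct): R must equal 2. So R=2.

Answer: A=4, B=7, G=6, N=1, R=2, U=3, W=0, Z=8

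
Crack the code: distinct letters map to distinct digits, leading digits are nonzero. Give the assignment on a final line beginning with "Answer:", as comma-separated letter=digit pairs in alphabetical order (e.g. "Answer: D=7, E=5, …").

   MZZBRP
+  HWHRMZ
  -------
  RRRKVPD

Step 1. [R] R is the leading digit of a 7-digit sum of two 6-digit numbers; the final carry is exactly 1, so R=1.
Step 2. [col 1: P + Z ≡ D (mod 10)] P=8 is one option consistent with column 1 (P + Z ≡ D (mod 10), carry-in 0) — take it. So P=8.
Step 3. [col 1: P + Z ≡ D (mod 10)] several values work for D in column 1 (P + Z ≡ D (mod 10), carry-in 0); try D=5. So D=5.
Step 4. [col 1: P + Z ≡ D (mod 10)] in column 1 we have P+Z≡D with carry-in 0; given P=8, D=5 and digits 1,5,8 already taken and all letters distinct, that pins Z to 7 ⇒ Z=7.
Step 5. [col 2: R + M ≡ P (mod 10)] in column 2 we have R+M≡P with carry-in 1; given R=1, P=8 and digits 1,5,7,8 already taken and all letters distinct, that pins M to 6 ⇒ M=6.
Step 6. [col 3: B + R ≡ V (mod 10)] B=9 is one option consistent with column 3 (B + R ≡ V (mod 10), carry-in 0) — take it, so B=9.
Step 7. [col 3: B + R ≡ V (mod 10)] from column 3 (B=9, R=1, carry-in 0, digits 1,5,6,7,8,9 already taken and all letters distinct): V must equal 0 ⇒ V=0.
Step 8. [col 4: Z + H ≡ K (mod 10)] in column 4 we have Z+H≡K with carry-in 1; given Z=7 and digits 0,1,5,6,7,8,9 already taken and all letters distinct, that pins K to 2. So K=2.
Step 9. [col 4: Z + H ≡ K (mod 10)] column 4: given Z=7, K=2, carry-in 1, and digits 0,1,2,5,6,7,8,9 already taken and all letters distinct, Z+H≡K (mod 10) forces H=4, so H=4.
Step 10. [col 5: Z + W ≡ R (mod 10)] from column 5 (Z=7, R=1, carry-in 1, digits 0,1,2,4,5,6,7,8,9 already taken and all letters distinct): W must equal 3, so W=3.

Answer: B=9, D=5, H=4, K=2, M=6, P=8, R=1, V=0, W=3, Z=7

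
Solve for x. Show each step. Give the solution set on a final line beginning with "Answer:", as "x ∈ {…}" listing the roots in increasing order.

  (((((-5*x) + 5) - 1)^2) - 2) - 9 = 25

Step 1. [(((((-5*x) + 5) - 1)^2) - 2) - 9 = 25] -9 is outermost — add 9 both sides ⇒ sub: ((((-5*x) + 5) - 1)^2) - 2 = 34.
Step 2. [((((-5*x) + 5) - 1)^2) - 2 = 34] peel the -2: add 2 from each side ⇒ sub: (((-5*x) + 5) - 1)^2 = 36.
Step 3. [(((-5*x) + 5) - 1)^2 = 36] 36 ≥ 0, LHS is (·)² — take ±√ ⇒ sqrt: ((-5*x) + 5) - 1 = 6 or -6.
Step 4. [((-5*x) + 5) - 1 = 6 or -6] the outer -1 inverts by adding 1. So sub: (-5*x) + 5 = 7 or -5.
Step 5. [(-5*x) + 5 = 7 or -5] +5 is outermost — subtract 5 both sides ⇒ sub: -5*x = 2 or -10.
Step 6. [-5*x = 2 or -10] leading coefficient -5: divide by -5, so div: x = -2/5 or 2.

Answer: x ∈ {-2/5, 2}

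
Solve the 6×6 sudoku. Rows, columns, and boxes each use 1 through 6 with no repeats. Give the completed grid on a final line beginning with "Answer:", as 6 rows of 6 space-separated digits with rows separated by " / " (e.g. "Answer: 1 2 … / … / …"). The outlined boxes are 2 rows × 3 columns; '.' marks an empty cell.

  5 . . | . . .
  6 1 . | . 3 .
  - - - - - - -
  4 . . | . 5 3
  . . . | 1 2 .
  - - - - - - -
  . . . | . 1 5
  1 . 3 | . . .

Step 1. [r3c4∈{6}] only 6 remains possible at r3c4 ⇒ r3c4=6.
Step 2. [r3c2∈{2}] r3c2 has the single candidate 2 ⇒ r3c2=2.
Step 3. [r1c6∈{1,2,4,6}] across row 1, 1 lands solely at r1c6. So r1c6=1.
Step 4. [r6c6∈{2,4,6}] 6 has one home in col 6: r6c6 ⇒ r6c6=6.
Step 5. [r6c4∈{2,4}] 2 has one home in row 6: r6c4 ⇒ r6c4=2.
Step 6. [r1c4∈{4}] r1c4's peers cover all but 4, so r1c4=4.
Step 7. [r1c3∈{2}] r1c3 is down to just 2, so r1c3=2.
Step 8. [r6c2∈{4,5}] 5 has one home in row 6: r6c2 ⇒ r6c2=5.
Step 9. [r5c2∈{4,6}] col 2 places 4 nowhere but r5c2, so r5c2=4.
Step 10. [r4c2∈{3,6}] col 2 places 6 nowhere but r4c2, so r4c2=6.
Step 11. [r2c6∈{2}] nothing but 2 survives at r2c6, so r2c6=2.
Step 12. [r5c4∈{3}] only 3 remains possible at r5c4, so r5c4=3.
Step 13. [r2c3∈{4}] r2c3 has the single candidate 4. So r2c3=4.
Step 14. [r3c3∈{1}] r3c3 is down to just 1. So r3c3=1.
Step 15. [r6c5∈{4}] r6c5's peers cover all but 4, so r6c5=4.
Step 16. [r1c2∈{3}] nothing but 3 survives at r1c2 ⇒ r1c2=3.
Step 17. [r5c3∈{6}] r5c3 is down to just 6. So r5c3=6.
Step 18. [r4c3∈{5}] r4c3's peers cover all but 5, so r4c3=5.
Step 19. [r5c1∈{2}] r5c1's peers cover all but 2 ⇒ r5c1=2.
Step 20. [r4c6∈{4}] only 4 remains possible at r4c6. So r4c6=4.
Step 21. [r2c4∈{5}] r2c4 has the single candidate 5, so r2c4=5.
Step 22. [r1c5∈{6}] only 6 remains possible at r1c5 ⇒ r1c5=6.
Step 23. [r4c1∈{3}] only 3 remains possible at r4c1, so r4c1=3.

Answer: 5 3 2 4 6 1 / 6 1 4 5 3 2 / 4 2 1 6 5 3 / 3 6 5 1 2 4 / 2 4 6 3 1 5 / 1 5 3 2 4 6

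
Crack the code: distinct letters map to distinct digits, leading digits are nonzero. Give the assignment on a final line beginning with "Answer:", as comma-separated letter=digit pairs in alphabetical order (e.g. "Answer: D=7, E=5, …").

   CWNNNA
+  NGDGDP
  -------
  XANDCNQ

Step 1. [col 1: A + P ≡ Q (mod 10)] several values work for Q in column 1 (A + P ≡ Q (mod 10), carry-in 0); try Q=7. So Q=7.
Step 2. [col 1: A + P ≡ Q (mod 10)] several values work for A in column 1 (A + P ≡ Q (mod 10), carry-in 0); try A=4. So A=4.
Step 3. [X] adding two 6-digit numbers gives at most 6+1 digits, and here it does — X is that final carry and must be 1 ⇒ X=1.
Step 4. [col 1: A + P ≡ Q (mod 10)] from column 1 (A=4, Q=7, carry-in 0, digits 1,4,7 already taken and all letters distinct): P must equal 3. So P=3.
Step 5. [col 2: N + D ≡ N (mod 10)] from column 2 (nothing yet, carry-in 0, digits 1,3,4,7 already taken and all letters distinct): D must equal 0, so D=0.
Step 6. [col 2: N + D ≡ N (mod 10)] N=9 is one option consistent with column 2 (N + D ≡ N (mod 10), carry-in 0) — take it. So N=9.
Step 7. [col 3: N + G ≡ C (mod 10)] from column 3 (N=9, carry-in 0, digits 0,1,3,4,7,9 already taken and all letters distinct): C must equal 5. So C=5.
Step 8. [col 3: N + G ≡ C (mod 10)] column 3 reads N+G+carry(0)=C with N=9, C=5; with digits 0,1,3,4,5,7,9 already taken and all letters distinct, the only value for G is 6, so G=6.
Step 9. [col 5: W + G ≡ N (mod 10)] from column 5 (G=6, N=9, carry-in 1, digits 0,1,3,4,5,6,7,9 already taken and all letters distinct): W must equal 2, so W=2.

Answer: A=4, C=5, D=0, G=6, N=9, P=3, Q=7, W=2, X=1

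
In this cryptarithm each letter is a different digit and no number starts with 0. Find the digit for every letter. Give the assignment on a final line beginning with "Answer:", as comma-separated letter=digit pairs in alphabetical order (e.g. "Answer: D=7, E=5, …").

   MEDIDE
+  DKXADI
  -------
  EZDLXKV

Step 1. [col 1: E + I ≡ V (mod 10)] no forcing yet in column 1 (carry-in 0); E=1 is free and consistent — try it, so E=1.
Step 2. [col 1: E + I ≡ V (mod 10)] several values work for I in column 1 (E + I ≡ V (mod 10), carry-in 0); try I=3. So I=3.
Step 3. [col 1: E + I ≡ V (mod 10)] from column 1 (E=1, I=3, carry-in 0, digits 1,3 already taken and all letters distinct): V must equal 4, so V=4.
Step 4. [col 2: D + D ≡ K (mod 10)] D=8 is one option consistent with column 2 (D + D ≡ K (mod 10), carry-in 0) — take it. So D=8.
Step 5. [col 2: D + D ≡ K (mod 10)] column 2: given D=8, carry-in 0, and digits 1,3,4,8 already taken and all letters distinct, D+D≡K (mod 10) forces K=6 ⇒ K=6.
Step 6. [col 3: I + A ≡ X (mod 10)] in column 3 we have I+A≡X with carry-in 1; given I=3 and digits 1,3,4,6,8 already taken and all letters distinct, that pins X to 9 ⇒ X=9.
Step 7. [col 3: I + A ≡ X (mod 10)] from column 3 (I=3, X=9, carry-in 1, digits 1,3,4,6,8,9 already taken and all letters distinct): A must equal 5 ⇒ A=5.
Step 8. [col 4: D + X ≡ L (mod 10)] column 4: given D=8, X=9, carry-in 0, and digits 1,3,4,5,6,8,9 already taken and all letters distinct, D+X≡L (mod 10) forces L=7. So L=7.
Step 9. [col 6: M + D ≡ Z (mod 10)] column 6: given D=8, carry-in 0, and digits 1,3,4,5,6,7,8,9 already taken and all letters distinct, M+D≡Z (mod 10) forces M=2, so M=2.
Step 10. [col 6: M + D ≡ Z (mod 10)] column 6 reads M+D+carry(0)=Z with M=2, D=8; with digits 1,2,3,4,5,6,7,8,9 already taken and all letters distinct, the only value for Z is 0 ⇒ Z=0.

Answer: A=5, D=8, E=1, I=3, K=6, L=7, M=2, V=4, X=9, Z=0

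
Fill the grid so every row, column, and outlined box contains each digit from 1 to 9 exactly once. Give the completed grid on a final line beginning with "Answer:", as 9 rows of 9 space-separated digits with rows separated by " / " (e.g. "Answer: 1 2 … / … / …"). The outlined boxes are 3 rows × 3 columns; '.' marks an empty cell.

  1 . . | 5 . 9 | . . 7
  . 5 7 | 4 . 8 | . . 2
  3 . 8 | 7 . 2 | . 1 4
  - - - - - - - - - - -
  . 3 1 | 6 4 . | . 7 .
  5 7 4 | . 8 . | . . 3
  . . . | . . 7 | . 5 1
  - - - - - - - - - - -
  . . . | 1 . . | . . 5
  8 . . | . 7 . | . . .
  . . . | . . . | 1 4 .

Step 1. [r7c1∈{2,4,6,7,9}] in col 1, 4 fits only at r7c1. So r7c1=4.
Step 2. [r9c5∈{2,3,5,6,9}] across col 5, 5 lands solely at r9c5. So r9c5=5.
Step 3. [r3c5∈{6}] r3c5 is down to just 6, so r3c5=6.
Step 4. [r3c2∈{9}] nothing but 9 survives at r3c2, so r3c2=9.
Step 5. [r2c1∈{6}] nothing but 6 survives at r2c1. So r2c1=6.
Step 6. [r7c7∈{2,3,6,7,8,9}] in row 7, 7 fits only at r7c7. So r7c7=7.
Step 7. [r7c8∈{2,3,6,8,9}] in row 7, 8 fits only at r7c8. So r7c8=8.
Step 8. [r1c3∈{2}] nothing but 2 survives at r1c3, so r1c3=2.
Step 9. [r1c5∈{3}] r1c5's peers cover all but 3, so r1c5=3.
Step 10. [r6c4∈{2,3,9}] row 6 places 3 nowhere but r6c4 ⇒ r6c4=3.
Step 11. [r6c7∈{2,4,6,8,9}] 4 has one home in row 6: r6c7 ⇒ r6c7=4.
Step 12. [r1c8∈{6}] nothing but 6 survives at r1c8, so r1c8=6.
Step 13. [r5c7∈{2,6,9}] r5c7 is the only open cell in row 5 admitting 6, so r5c7=6.
Step 14. [r8c3∈{3,5,6,9}] r8c3 is the only open cell in row 8 admitting 5. So r8c3=5.
Step 15. [r6c2∈{2,6,8}] r6c2 is the only open cell in row 6 admitting 8 ⇒ r6c2=8.
Step 16. [r6c3∈{6,9}] 6 has one home in row 6: r6c3, so r6c3=6.
Step 17. [r9c4∈{2,8,9}] in row 9, 8 fits only at r9c4. So r9c4=8.
Step 18. [r4c9∈{8,9}] across col 9, 8 lands solely at r4c9, so r4c9=8.
Step 19. [r9c1∈{2,7,9}] row 9 places 7 nowhere but r9c1, so r9c1=7.
Step 20. [r9c2∈{2,6}] across row 9, 2 lands solely at r9c2. So r9c2=2.
Step 21. [r7c5∈{2,9}] row 7 places 2 nowhere but r7c5, so r7c5=2.
Step 22. [r8c4∈{9}] r8c4's peers cover all but 9. So r8c4=9.
Step 23. [r8c9∈{6}] r8c9 is down to just 6, so r8c9=6.
Step 24. [r5c8∈{2,9}] r5c8 is the only open cell in row 5 admitting 9, so r5c8=9.
Step 25. [r4c7∈{2}] nothing but 2 survives at r4c7. So r4c7=2.
Step 26. [r8c7∈{3}] only 3 remains possible at r8c7 ⇒ r8c7=3.
Step 27. [r7c3∈{3,9}] r7c3 is the only open cell in row 7 admitting 9, so r7c3=9.
Step 28. [r9c6∈{3,6}] r9c6 is the only open cell in row 9 admitting 6 ⇒ r9c6=6.
Step 29. [r4c1∈{9}] only 9 remains possible at r4c1 ⇒ r4c1=9.
Step 30. [r7c2∈{6}] r7c2 is down to just 6 ⇒ r7c2=6.
Step 31. [r8c2∈{1}] r8c2's peers cover all but 1 ⇒ r8c2=1.
Step 32. [r6c5∈{9}] only 9 remains possible at r6c5. So r6c5=9.
Step 33. [r4c6∈{5}] r4c6 has the single candidate 5. So r4c6=5.
Step 34. [r8c6∈{4}] nothing but 4 survives at r8c6, so r8c6=4.
Step 35. [r7c6∈{3}] only 3 remains possible at r7c6 ⇒ r7c6=3.
Step 36. [r2c7∈{9}] r2c7's peers cover all but 9. So r2c7=9.
Step 37. [r9c9∈{9}] nothing but 9 survives at r9c9. So r9c9=9.
Step 38. [r3c7∈{5}] r3c7 has the single candidate 5 ⇒ r3c7=5.
Step 39. [r2c5∈{1}] only 1 remains possible at r2c5. So r2c5=1.
Step 40. [r8c8∈{2}] r8c8's peers cover all but 2, so r8c8=2.
Step 41. [r1c7∈{8}] nothing but 8 survives at r1c7. So r1c7=8.
Step 42. [r2c8∈{3}] r2c8's peers cover all but 3, so r2c8=3.
Step 43. [r5c4∈{2}] r5c4 has the single candidate 2 ⇒ r5c4=2.
Step 44. [r5c6∈{1}] r5c6 is down to just 1, so r5c6=1.
Step 45. [r6c1∈{2}] r6c1 is down to just 2, so r6c1=2.
Step 46. [r1c2∈{4}] r1c2 is down to just 4, so r1c2=4.
Step 47. [r9c3∈{3}] nothing but 3 survives at r9c3. So r9c3=3.

Answer: 1 4 2 5 3 9 8 6 7 / 6 5 7 4 1 8 9 3 2 / 3 9 8 7 6 2 5 1 4 / 9 3 1 6 4 5 2 7 8 / 5 7 4 2 8 1 6 9 3 / 2 8 6 3 9 7 4 5 1 / 4 6 9 1 2 3 7 8 5 / 8 1 5 9 7 4 3 2 6 / 7 2 3 8 5 6 1 4 9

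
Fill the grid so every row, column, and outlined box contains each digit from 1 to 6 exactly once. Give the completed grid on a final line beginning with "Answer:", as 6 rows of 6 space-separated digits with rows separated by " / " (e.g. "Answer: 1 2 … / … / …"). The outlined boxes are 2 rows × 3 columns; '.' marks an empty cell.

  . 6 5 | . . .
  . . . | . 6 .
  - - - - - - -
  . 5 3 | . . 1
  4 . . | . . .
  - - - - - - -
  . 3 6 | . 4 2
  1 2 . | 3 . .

Step 1. [r3c5∈{2}] nothing but 2 survives at r3c5 ⇒ r3c5=2.
Step 2. [r2c2∈{1,4}] col 2 places 4 nowhere but r2c2. So r2c2=4.
Step 3. [r6c5∈{5}] nothing but 5 survives at r6c5 ⇒ r6c5=5.
Step 4. [r1c5∈{1,3}] in col 5, 1 fits only at r1c5 ⇒ r1c5=1.
Step 5. [r1c6∈{3,4}] 4 has one home in col 6: r1c6. So r1c6=4.
Step 6. [r2c6∈{3,5}] across box 2, 3 lands solely at r2c6 ⇒ r2c6=3.
Step 7. [r2c1∈{2}] r2c1's peers cover all but 2, so r2c1=2.
Step 8. [r4c6∈{5,6}] across col 6, 5 lands solely at r4c6. So r4c6=5.
Step 9. [r3c1∈{6}] r3c1's peers cover all but 6. So r3c1=6.
Step 10. [r2c3∈{1}] nothing but 1 survives at r2c3 ⇒ r2c3=1.
Step 11. [r6c6∈{6}] r6c6 has the single candidate 6 ⇒ r6c6=6.
Step 12. [r4c4∈{6}] nothing but 6 survives at r4c4, so r4c4=6.
Step 13. [r2c4∈{5}] r2c4 is down to just 5 ⇒ r2c4=5.
Step 14. [r5c1∈{5}] only 5 remains possible at r5c1. So r5c1=5.
Step 15. [r5c4∈{1}] r5c4 is down to just 1 ⇒ r5c4=1.
Step 16. [r1c4∈{2}] r1c4 is down to just 2. So r1c4=2.
Step 17. [r3c4∈{4}] r3c4 has the single candidate 4 ⇒ r3c4=4.
Step 18. [r4c2∈{1}] r4c2's peers cover all but 1 ⇒ r4c2=1.
Step 19. [r4c3∈{2}] r4c3's peers cover all but 2. So r4c3=2.
Step 20. [r4c5∈{3}] r4c5 has the single candidate 3 ⇒ r4c5=3.
Step 21. [r1c1∈{3}] nothing but 3 survives at r1c1 ⇒ r1c1=3.
Step 22. [r6c3∈{4}] r6c3's peers cover all but 4 ⇒ r6c3=4.

Answer: 3 6 5 2 1 4 / 2 4 1 5 6 3 / 6 5 3 4 2 1 / 4 1 2 6 3 5 / 5 3 6 1 4 2 / 1 2 4 3 5 6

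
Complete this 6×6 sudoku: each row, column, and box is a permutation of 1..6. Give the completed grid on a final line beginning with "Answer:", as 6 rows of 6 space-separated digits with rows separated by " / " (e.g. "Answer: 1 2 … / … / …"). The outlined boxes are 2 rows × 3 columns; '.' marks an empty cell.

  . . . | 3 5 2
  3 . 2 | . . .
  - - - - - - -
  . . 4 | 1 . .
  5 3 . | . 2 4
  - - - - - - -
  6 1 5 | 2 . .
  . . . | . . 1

Step 1. [r4c4∈{6}] r4c4 is down to just 6. So r4c4=6.
Step 2. [r5c5∈{3,4}] across row 5, 4 lands solely at r5c5, so r5c5=4.
Step 3. [r1c3∈{1,6}] in col 3, 6 fits only at r1c3. So r1c3=6.
Step 4. [r1c2∈{4}] r1c2's peers cover all but 4 ⇒ r1c2=4.
Step 5. [r5c6∈{3}] r5c6's peers cover all but 3 ⇒ r5c6=3.
Step 6. [r3c1∈{2}] nothing but 2 survives at r3c1 ⇒ r3c1=2.
Step 7. [r6c5∈{6}] r6c5 has the single candidate 6 ⇒ r6c5=6.
Step 8. [r3c2∈{6}] r3c2 has the single candidate 6 ⇒ r3c2=6.
Step 9. [r2c4∈{4}] only 4 remains possible at r2c4. So r2c4=4.
Step 10. [r2c2∈{5}] only 5 remains possible at r2c2, so r2c2=5.
Step 11. [r6c3∈{3}] r6c3's peers cover all but 3 ⇒ r6c3=3.
Step 12. [r6c4∈{5}] r6c4 is down to just 5. So r6c4=5.
Step 13. [r4c3∈{1}] r4c3's peers cover all but 1, so r4c3=1.
Step 14. [r2c6∈{6}] nothing but 6 survives at r2c6, so r2c6=6.
Step 15. [r3c6∈{5}] r3c6's peers cover all but 5, so r3c6=5.
Step 16. [r6c2∈{2}] r6c2 is down to just 2, so r6c2=2.
Step 17. [r6c1∈{4}] nothing but 4 survives at r6c1, so r6c1=4.
Step 18. [r1c1∈{1}] r1c1 has the single candidate 1. So r1c1=1.
Step 19. [r2c5∈{1}] nothing but 1 survives at r2c5. So r2c5=1.
Step 20. [r3c5∈{3}] nothing but 3 survives at r3c5 ⇒ r3c5=3.

Answer: 1 4 6 3 5 2 / 3 5 2 4 1 6 / 2 6 4 1 3 5 / 5 3 1 6 2 4 / 6 1 5 2 4 3 / 4 2 3 5 6 1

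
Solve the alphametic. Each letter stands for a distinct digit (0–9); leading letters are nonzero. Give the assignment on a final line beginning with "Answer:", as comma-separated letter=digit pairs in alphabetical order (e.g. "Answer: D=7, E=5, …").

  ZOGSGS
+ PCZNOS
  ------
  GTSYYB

Step 1. [col 1: S + S ≡ B (mod 10)] column 1 (S + S ≡ B (mod 10), carry-in 0) doesn't pin B yet; pick B=8 and continue. So B=8.
Step 2. [col 1: S + S ≡ B (mod 10)] S=4 is one option consistent with column 1 (S + S ≡ B (mod 10), carry-in 0) — take it, so S=4.
Step 3. [col 2: G + O ≡ Y (mod 10)] Y=6 is one option consistent with column 2 (G + O ≡ Y (mod 10), carry-in 0) — take it ⇒ Y=6.
Step 4. [col 2: G + O ≡ Y (mod 10)] O=7 is one option consistent with column 2 (G + O ≡ Y (mod 10), carry-in 0) — take it, so O=7.
Step 5. [col 2: G + O ≡ Y (mod 10)] column 2 reads G+O+carry(0)=Y with O=7, Y=6; with digits 4,6,7,8 already taken and all letters distinct, the only value for G is 9, so G=9.
Step 6. [col 3: S + N ≡ Y (mod 10)] from column 3 (S=4, Y=6, carry-in 1, digits 4,6,7,8,9 already taken and all letters distinct): N must equal 1, so N=1.
Step 7. [col 4: G + Z ≡ S (mod 10)] from column 4 (G=9, S=4, carry-in 0, digits 1,4,6,7,8,9 already taken and all letters distinct): Z must equal 5 ⇒ Z=5.
Step 8. [col 5: O + C ≡ T (mod 10)] in column 5 we have O+C≡T with carry-in 1; given O=7 and digits 1,4,5,6,7,8,9 already taken and all letters distinct, that pins T to 0 ⇒ T=0.
Step 9. [col 5: O + C ≡ T (mod 10)] from column 5 (O=7, T=0, carry-in 1, digits 0,1,4,5,6,7,8,9 already taken and all letters distinct): C must equal 2, so C=2.
Step 10. [col 6: Z + P ≡ G (mod 10)] column 6: given Z=5, G=9, carry-in 1, and digits 0,1,2,4,5,6,7,8,9 already taken and all letters distinct, Z+P≡G (mod 10) forces P=3. So P=3.

Answer: B=8, C=2, G=9, N=1, O=7, P=3, S=4, T=0, Y=6, Z=5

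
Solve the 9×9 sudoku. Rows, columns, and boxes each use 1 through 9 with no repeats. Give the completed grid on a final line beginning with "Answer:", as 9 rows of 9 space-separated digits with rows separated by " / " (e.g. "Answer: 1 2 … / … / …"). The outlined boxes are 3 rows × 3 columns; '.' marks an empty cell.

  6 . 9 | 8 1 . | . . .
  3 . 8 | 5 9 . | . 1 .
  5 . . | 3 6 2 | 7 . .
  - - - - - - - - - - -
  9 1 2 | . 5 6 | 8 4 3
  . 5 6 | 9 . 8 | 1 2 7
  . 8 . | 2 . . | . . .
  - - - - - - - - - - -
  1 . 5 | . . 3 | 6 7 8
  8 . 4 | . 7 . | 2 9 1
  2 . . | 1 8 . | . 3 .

Step 1. [r2c7∈{4}] r2c7 is down to just 4. So r2c7=4.
Step 2. [r9c7∈{5}] r9c7 is down to just 5 ⇒ r9c7=5.
Step 3. [r1c6∈{4,7}] 4 has one home in box 2: r1c6 ⇒ r1c6=4.
Step 4. [r6c1∈{4,7}] r6c1 is the only open cell in col 1 admitting 7, so r6c1=7.
Step 5. [r1c2∈{2,7}] 7 has one home in row 1: r1c2, so r1c2=7.
Step 6. [r6c5∈{3,4}] in row 6, 4 fits only at r6c5 ⇒ r6c5=4.
Step 7. [r9c2∈{6,9}] row 9 places 6 nowhere but r9c2 ⇒ r9c2=6.
Step 8. [r1c8∈{5}] r1c8 has the single candidate 5. So r1c8=5.
Step 9. [r6c9∈{5,6,9}] across row 6, 5 lands solely at r6c9, so r6c9=5.
Step 10. [r2c9∈{2,6}] r2c9 is the only open cell in row 2 admitting 6 ⇒ r2c9=6.
Step 11. [r3c8∈{8}] only 8 remains possible at r3c8 ⇒ r3c8=8.
Step 12. [r1c7∈{3}] nothing but 3 survives at r1c7. So r1c7=3.
Step 13. [r3c2∈{4}] r3c2's peers cover all but 4. So r3c2=4.
Step 14. [r5c5∈{3}] r5c5 has the single candidate 3 ⇒ r5c5=3.
Step 15. [r7c2∈{9}] only 9 remains possible at r7c2 ⇒ r7c2=9.
Step 16. [r6c8∈{6}] r6c8's peers cover all but 6 ⇒ r6c8=6.
Step 17. [r6c6∈{1}] r6c6 is down to just 1, so r6c6=1.
Step 18. [r1c9∈{2}] r1c9 has the single candidate 2, so r1c9=2.
Step 19. [r2c2∈{2}] nothing but 2 survives at r2c2, so r2c2=2.
Step 20. [r8c2∈{3}] r8c2 has the single candidate 3. So r8c2=3.
Step 21. [r6c3∈{3}] r6c3 has the single candidate 3. So r6c3=3.
Step 22. [r9c6∈{9}] r9c6 is down to just 9. So r9c6=9.
Step 23. [r7c5∈{2}] nothing but 2 survives at r7c5, so r7c5=2.
Step 24. [r3c3∈{1}] nothing but 1 survives at r3c3. So r3c3=1.
Step 25. [r9c3∈{7}] r9c3's peers cover all but 7, so r9c3=7.
Step 26. [r4c4∈{7}] only 7 remains possible at r4c4. So r4c4=7.
Step 27. [r3c9∈{9}] r3c9's peers cover all but 9. So r3c9=9.
Step 28. [r2c6∈{7}] nothing but 7 survives at r2c6, so r2c6=7.
Step 29. [r5c1∈{4}] r5c1's peers cover all but 4 ⇒ r5c1=4.
Step 30. [r8c4∈{6}] nothing but 6 survives at r8c4 ⇒ r8c4=6.
Step 31. [r6c7∈{9}] only 9 remains possible at r6c7. So r6c7=9.
Step 32. [r8c6∈{5}] only 5 remains possible at r8c6. So r8c6=5.
Step 33. [r9c9∈{4}] only 4 remains possible at r9c9, so r9c9=4.
Step 34. [r7c4∈{4}] r7c4 is down to just 4 ⇒ r7c4=4.

Answer: 6 7 9 8 1 4 3 5 2 / 3 2 8 5 9 7 4 1 6 / 5 4 1 3 6 2 7 8 9 / 9 1 2 7 5 6 8 4 3 / 4 5 6 9 3 8 1 2 7 / 7 8 3 2 4 1 9 6 5 / 1 9 5 4 2 3 6 7 8 / 8 3 4 6 7 5 2 9 1 / 2 6 7 1 8 9 5 3 4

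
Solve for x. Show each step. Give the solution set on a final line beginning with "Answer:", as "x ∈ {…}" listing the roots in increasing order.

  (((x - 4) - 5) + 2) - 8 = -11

Step 1. [(((x - 4) - 5) + 2) - 8 = -11] add 8: x sits inside (… - 8), so sub: ((x - 4) - 5) + 2 = -3.
Step 2. [((x - 4) - 5) + 2 = -3] subtract 2: x sits inside (… + 2), so sub: (x - 4) - 5 = -5.
Step 3. [(x - 4) - 5 = -5] add 5: x sits inside (… - 5). So sub: x - 4 = 0.
Step 4. [x - 4 = 0] add 4: x sits inside (… - 4) ⇒ sub: x = 4.

Answer: x ∈ {4}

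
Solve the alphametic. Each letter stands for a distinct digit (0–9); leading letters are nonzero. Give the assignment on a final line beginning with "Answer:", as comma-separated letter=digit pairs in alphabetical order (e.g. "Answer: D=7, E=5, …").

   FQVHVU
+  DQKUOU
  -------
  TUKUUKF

Step 1. [T] the sum has 7 digits but both addends have 6; that extra leading digit T is the final carry, namely 1, so T=1.
Step 2. [col 1: U + U ≡ F (mod 10)] column 1 (U + U ≡ F (mod 10), carry-in 0) doesn't pin F yet; pick F=4 and continue. So F=4.
Step 3. [col 1: U + U ≡ F (mod 10)] U=2 is one option consistent with column 1 (U + U ≡ F (mod 10), carry-in 0) — take it, so U=2.
Step 4. [col 2: V + O ≡ K (mod 10)] no forcing yet in column 2 (carry-in 0); O=5 is free and consistent — try it ⇒ O=5.
Step 5. [col 2: V + O ≡ K (mod 10)] column 2 (V + O ≡ K (mod 10), carry-in 0) doesn't pin V yet; pick V=8 and continue ⇒ V=8.
Step 6. [col 2: V + O ≡ K (mod 10)] in column 2 we have V+O≡K with carry-in 0; given V=8, O=5 and digits 1,2,4,5,8 already taken and all letters distinct, that pins K to 3 ⇒ K=3.
Step 7. [col 3: H + U ≡ U (mod 10)] column 3 reads H+U+carry(1)=U with U=2; with digits 1,2,3,4,5,8 already taken and all letters distinct, the only value for H is 9. So H=9.
Step 8. [col 5: Q + Q ≡ K (mod 10)] from column 5 (K=3, carry-in 1, digits 1,2,3,4,5,8,9 already taken and all letters distinct): Q must equal 6, so Q=6.
Step 9. [col 6: F + D ≡ U (mod 10)] in column 6 we have F+D≡U with carry-in 1; given F=4, U=2 and digits 1,2,3,4,5,6,8,9 already taken and all letters distinct, that pins D to 7. So D=7.

Answer: D=7, F=4, H=9, K=3, O=5, Q=6, T=1, U=2, V=8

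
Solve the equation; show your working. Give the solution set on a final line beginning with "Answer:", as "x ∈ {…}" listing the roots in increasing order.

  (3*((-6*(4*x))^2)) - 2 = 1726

Step 1. [(3*((-6*(4*x))^2)) - 2 = 1726] -2 is outermost — add 2 both sides. So sub: 3*((-6*(4*x))^2) = 1728.
Step 2. [3*((-6*(4*x))^2) = 1728] LHS = 3·(…); ÷3 both sides. So div: (-6*(4*x))^2 = 576.
Step 3. [(-6*(4*x))^2 = 576] LHS squared, RHS 576 ≥ 0: apply √ (±), so sqrt: -6*(4*x) = 24 or -24.
Step 4. [-6*(4*x) = 24 or -24] -6·(inner) — divide through by -6, so div: 4*x = -4 or 4.
Step 5. [4*x = -4 or 4] 4 out front; divide by 4. So div: x = -1 or 1.

Answer: x ∈ {-1, 1}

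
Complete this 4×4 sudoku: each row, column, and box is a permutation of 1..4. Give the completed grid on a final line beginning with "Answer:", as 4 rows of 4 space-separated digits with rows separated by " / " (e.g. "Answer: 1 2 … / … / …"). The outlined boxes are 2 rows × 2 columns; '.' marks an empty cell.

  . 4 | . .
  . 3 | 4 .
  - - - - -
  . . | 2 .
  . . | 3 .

Step 1. [r3c2∈{1}] only 1 remains possible at r3c2, so r3c2=1.
Step 2. [r4c4∈{1,4}] r4c4 is the only open cell in row 4 admitting 1 ⇒ r4c4=1.
Step 3. [r2c4∈{2}] nothing but 2 survives at r2c4. So r2c4=2.
Step 4. [r4c1∈{2,4}] r4c1 is the only open cell in row 4 admitting 4. So r4c1=4.
Step 5. [r2c1∈{1}] nothing but 1 survives at r2c1. So r2c1=1.
Step 6. [r1c4∈{3}] only 3 remains possible at r1c4. So r1c4=3.
Step 7. [r3c1∈{3}] r3c1 has the single candidate 3, so r3c1=3.
Step 8. [r3c4∈{4}] r3c4's peers cover all but 4 ⇒ r3c4=4.
Step 9. [r1c1∈{2}] only 2 remains possible at r1c1, so r1c1=2.
Step 10. [r4c2∈{2}] only 2 remains possible at r4c2, so r4c2=2.
Step 11. [r1c3∈{1}] r1c3's peers cover all but 1, so r1c3=1.

Answer: 2 4 1 3 / 1 3 4 2 / 3 1 2 4 / 4 2 3 1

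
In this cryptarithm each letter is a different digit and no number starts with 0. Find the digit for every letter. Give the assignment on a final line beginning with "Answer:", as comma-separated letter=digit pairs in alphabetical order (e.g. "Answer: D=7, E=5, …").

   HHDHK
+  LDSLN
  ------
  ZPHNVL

Step 1. [col 1: K + N ≡ L (mod 10)] several values work for L in column 1 (K + N ≡ L (mod 10), carry-in 0); try L=5. So L=5.
Step 2. [col 1: K + N ≡ L (mod 10)] several values work for K in column 1 (K + N ≡ L (mod 10), carry-in 0); try K=6. So K=6.
Step 3. [Z] the sum has 6 digits but both addends have 5; that extra leading digit Z is the final carry, namely 1, so Z=1.
Step 4. [col 1: K + N ≡ L (mod 10)] column 1 reads K+N+carry(0)=L with K=6, L=5; with digits 1,5,6 already taken and all letters distinct, the only value for N is 9 ⇒ N=9.
Step 5. [col 2: H + L ≡ V (mod 10)] column 2 (H + L ≡ V (mod 10), carry-in 1) doesn't pin V yet; pick V=3 and continue. So V=3.
Step 6. [col 2: H + L ≡ V (mod 10)] column 2 reads H+L+carry(1)=V with L=5, V=3; with digits 1,3,5,6,9 already taken and all letters distinct, the only value for H is 7. So H=7.
Step 7. [col 3: D + S ≡ N (mod 10)] S=8 is one option consistent with column 3 (D + S ≡ N (mod 10), carry-in 1) — take it ⇒ S=8.
Step 8. [col 3: D + S ≡ N (mod 10)] column 3 reads D+S+carry(1)=N with S=8, N=9; with digits 1,3,5,6,7,8,9 already taken and all letters distinct, the only value for D is 0, so D=0.
Step 9. [col 5: H + L ≡ P (mod 10)] from column 5 (H=7, L=5, carry-in 0, digits 0,1,3,5,6,7,8,9 already taken and all letters distinct): P must equal 2. So P=2.

Answer: D=0, H=7, K=6, L=5, N=9, P=2, S=8, V=3, Z=1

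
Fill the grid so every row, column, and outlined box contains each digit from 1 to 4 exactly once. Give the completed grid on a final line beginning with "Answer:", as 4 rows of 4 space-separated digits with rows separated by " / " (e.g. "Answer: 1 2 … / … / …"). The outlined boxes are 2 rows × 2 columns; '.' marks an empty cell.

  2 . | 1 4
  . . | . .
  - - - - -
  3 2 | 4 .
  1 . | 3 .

Step 1. [r2c2∈{1,3,4}] r2c2 is the only open cell in row 2 admitting 1. So r2c2=1.
Step 2. [r2c3∈{2}] r2c3's peers cover all but 2. So r2c3=2.
Step 3. [r3c4∈{1}] r3c4 has the single candidate 1 ⇒ r3c4=1.
Step 4. [r2c4∈{3}] only 3 remains possible at r2c4, so r2c4=3.
Step 5. [r4c4∈{2}] only 2 remains possible at r4c4. So r4c4=2.
Step 6. [r1c2∈{3}] only 3 remains possible at r1c2, so r1c2=3.
Step 7. [r4c2∈{4}] nothing but 4 survives at r4c2. So r4c2=4.
Step 8. [r2c1∈{4}] only 4 remains possible at r2c1, so r2c1=4.

Answer: 2 3 1 4 / 4 1 2 3 / 3 2 4 1 / 1 4 3 2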